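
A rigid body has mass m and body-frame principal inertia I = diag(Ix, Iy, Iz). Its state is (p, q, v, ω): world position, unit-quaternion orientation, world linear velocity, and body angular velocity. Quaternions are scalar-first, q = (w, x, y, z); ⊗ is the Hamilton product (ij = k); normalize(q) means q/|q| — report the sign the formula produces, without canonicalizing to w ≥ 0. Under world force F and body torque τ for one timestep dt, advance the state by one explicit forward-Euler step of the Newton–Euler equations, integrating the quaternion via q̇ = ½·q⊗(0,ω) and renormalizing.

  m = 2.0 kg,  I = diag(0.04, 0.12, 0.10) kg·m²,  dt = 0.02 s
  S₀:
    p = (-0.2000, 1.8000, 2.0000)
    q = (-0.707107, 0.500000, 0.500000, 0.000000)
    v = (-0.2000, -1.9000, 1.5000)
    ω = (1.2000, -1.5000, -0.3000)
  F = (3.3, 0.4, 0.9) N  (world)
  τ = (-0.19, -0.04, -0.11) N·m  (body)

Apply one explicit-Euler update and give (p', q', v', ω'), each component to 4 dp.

p' = (-0.2040, 1.7620, 2.0300)
q' = (-0.7055, 0.4899, 0.5120, -0.0114)
v' = (-0.1670, -1.8960, 1.5090)
ω' = (1.1095, -1.5103, -0.2932)

a = F/m = (1.6500, 0.2000, 0.4500)
p' = p + v·dt = (-0.2040, 1.7620, 2.0300)
v + (F/m)dt = (-0.1670, -1.8960, 1.5090)
gyro term ω×Iω = (-0.0090, 0.0216, -0.1440)
(τ − ω×Iω)/I = (-4.5250, -0.5133, 0.3400)
new body rate ω' = (1.1095, -1.5103, -0.2932)
2q̇ = q⊗(0,ω) = (0.1500000, -0.9985284, 1.2106605, -1.1378679)
q' = normalize(q + ½dt·q⊗(0,ω)) = (-0.7055, 0.4899, 0.5120, -0.0114)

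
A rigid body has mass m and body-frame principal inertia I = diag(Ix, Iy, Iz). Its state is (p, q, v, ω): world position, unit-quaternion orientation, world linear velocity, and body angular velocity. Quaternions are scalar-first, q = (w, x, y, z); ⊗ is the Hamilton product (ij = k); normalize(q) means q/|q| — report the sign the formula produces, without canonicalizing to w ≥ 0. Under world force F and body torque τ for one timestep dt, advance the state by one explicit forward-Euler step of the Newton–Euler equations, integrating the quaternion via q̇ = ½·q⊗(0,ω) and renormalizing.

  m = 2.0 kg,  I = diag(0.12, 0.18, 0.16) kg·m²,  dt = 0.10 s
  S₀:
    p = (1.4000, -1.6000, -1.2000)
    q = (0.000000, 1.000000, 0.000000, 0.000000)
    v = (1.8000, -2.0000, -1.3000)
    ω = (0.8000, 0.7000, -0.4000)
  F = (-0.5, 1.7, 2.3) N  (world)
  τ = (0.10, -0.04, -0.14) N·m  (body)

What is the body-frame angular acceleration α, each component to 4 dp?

gyro term ω×Iω = (0.0056, 0.0128, 0.0336)
α = I⁻¹(τ − ω×Iω) = (0.7867, -0.2933, -1.0850)

α = (0.7867, -0.2933, -1.0850)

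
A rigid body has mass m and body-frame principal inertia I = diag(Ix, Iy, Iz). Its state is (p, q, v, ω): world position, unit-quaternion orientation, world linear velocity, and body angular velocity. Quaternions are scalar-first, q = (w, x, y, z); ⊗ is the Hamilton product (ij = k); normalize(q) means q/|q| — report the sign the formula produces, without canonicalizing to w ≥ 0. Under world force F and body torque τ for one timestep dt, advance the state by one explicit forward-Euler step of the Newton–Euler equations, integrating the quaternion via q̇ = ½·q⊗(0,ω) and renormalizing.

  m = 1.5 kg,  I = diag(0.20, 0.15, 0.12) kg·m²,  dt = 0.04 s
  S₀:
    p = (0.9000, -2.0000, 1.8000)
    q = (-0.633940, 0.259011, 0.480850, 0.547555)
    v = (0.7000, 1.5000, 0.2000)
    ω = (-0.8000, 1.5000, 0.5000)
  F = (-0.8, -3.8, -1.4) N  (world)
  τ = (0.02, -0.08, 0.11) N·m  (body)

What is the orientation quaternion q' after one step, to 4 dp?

q' = (-0.6493, 0.2574, 0.4502, 0.5563)

2q̇ = q⊗(0,ω) = (-0.7878437, -0.0737555, -1.5184595, 0.4562265)
q' = normalize(q + ½dt·q⊗(0,ω)) = (-0.6493, 0.2574, 0.4502, 0.5563)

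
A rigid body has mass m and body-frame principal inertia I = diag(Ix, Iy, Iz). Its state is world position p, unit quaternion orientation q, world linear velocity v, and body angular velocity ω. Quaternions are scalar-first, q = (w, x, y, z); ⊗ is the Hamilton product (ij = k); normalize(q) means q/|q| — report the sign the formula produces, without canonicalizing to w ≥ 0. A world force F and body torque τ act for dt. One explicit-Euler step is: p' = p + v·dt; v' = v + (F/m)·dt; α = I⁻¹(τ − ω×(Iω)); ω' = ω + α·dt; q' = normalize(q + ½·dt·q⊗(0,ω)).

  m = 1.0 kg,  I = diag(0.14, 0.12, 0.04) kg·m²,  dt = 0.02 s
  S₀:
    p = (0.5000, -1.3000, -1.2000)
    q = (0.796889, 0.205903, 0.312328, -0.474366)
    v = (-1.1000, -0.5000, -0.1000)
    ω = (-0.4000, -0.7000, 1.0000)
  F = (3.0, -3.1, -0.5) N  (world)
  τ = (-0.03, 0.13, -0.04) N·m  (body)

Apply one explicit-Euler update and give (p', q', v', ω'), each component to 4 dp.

p' = (0.4780, -1.3100, -1.2020)
q' = (0.8046, 0.2025, 0.3066, -0.4666)
v' = (-1.0400, -0.5620, -0.1100)
ω' = (-0.4123, -0.6717, 0.9828)

precession coupling ω×(Iω) = (0.0560, -0.0400, -0.0056)
angular accel α = (-0.6143, 1.4167, -0.8600)
ω' = ω + α·dt = (-0.4123, -0.6717, 0.9828)
Hamilton product q⊗(0,ω) = (0.7753568, -0.3384838, -0.5739789, 0.7776881)
q + ½dt·q⊗(0,ω), renormalized = (0.8046, 0.2025, 0.3066, -0.4666)
p' = p + v·dt = (0.4780, -1.3100, -1.2020)
v + (F/m)dt = (-1.0400, -0.5620, -0.1100)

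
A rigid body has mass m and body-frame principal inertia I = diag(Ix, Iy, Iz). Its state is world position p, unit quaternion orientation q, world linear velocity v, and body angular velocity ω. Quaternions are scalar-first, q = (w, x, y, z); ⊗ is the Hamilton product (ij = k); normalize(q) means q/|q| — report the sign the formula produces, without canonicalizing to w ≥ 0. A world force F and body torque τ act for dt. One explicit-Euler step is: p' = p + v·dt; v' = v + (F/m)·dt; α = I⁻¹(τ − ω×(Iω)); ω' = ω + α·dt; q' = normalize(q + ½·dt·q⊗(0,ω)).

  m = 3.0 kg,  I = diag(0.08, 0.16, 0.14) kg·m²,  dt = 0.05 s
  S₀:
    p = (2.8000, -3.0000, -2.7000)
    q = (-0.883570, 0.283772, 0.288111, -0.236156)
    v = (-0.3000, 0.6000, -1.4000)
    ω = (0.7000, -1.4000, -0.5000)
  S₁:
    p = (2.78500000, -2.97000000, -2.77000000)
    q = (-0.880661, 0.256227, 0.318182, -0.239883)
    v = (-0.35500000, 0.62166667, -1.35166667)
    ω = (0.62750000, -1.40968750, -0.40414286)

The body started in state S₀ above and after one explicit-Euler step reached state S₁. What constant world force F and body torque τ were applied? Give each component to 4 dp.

F = (-3.3000, 1.3000, 2.9000)
τ = (-0.1300, -0.0100, 0.1900)

Δv = v₁−v₀ = (-0.05500000, 0.02166667, 0.04833333)
F = m·Δv/dt = (-3.3000, 1.3000, 2.9000)
ω₁ − ω₀ = (-0.07250000, -0.00968750, 0.09585714)
precession coupling = (-0.0140, 0.0210, -0.0784)
applied torque τ = (-0.1300, -0.0100, 0.1900)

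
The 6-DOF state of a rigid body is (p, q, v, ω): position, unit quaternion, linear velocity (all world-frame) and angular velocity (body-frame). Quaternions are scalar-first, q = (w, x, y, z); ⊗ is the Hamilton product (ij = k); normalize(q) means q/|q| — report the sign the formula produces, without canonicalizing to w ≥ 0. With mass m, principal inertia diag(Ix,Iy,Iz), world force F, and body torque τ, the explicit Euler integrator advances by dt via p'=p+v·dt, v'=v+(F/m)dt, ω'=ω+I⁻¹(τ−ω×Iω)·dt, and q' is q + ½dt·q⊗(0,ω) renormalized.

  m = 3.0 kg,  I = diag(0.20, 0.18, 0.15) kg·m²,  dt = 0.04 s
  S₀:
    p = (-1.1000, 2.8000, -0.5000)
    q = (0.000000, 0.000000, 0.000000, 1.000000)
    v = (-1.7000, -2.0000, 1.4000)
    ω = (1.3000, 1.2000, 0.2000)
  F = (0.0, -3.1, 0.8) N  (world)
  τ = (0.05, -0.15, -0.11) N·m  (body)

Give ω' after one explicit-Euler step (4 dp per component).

ω' = (1.3114, 1.1638, 0.1790)

gyro term ω×Iω = (-0.0072, 0.0130, -0.0312)
angular accel α = (0.2860, -0.9056, -0.5253)
ω' = ω + α·dt = (1.3114, 1.1638, 0.1790)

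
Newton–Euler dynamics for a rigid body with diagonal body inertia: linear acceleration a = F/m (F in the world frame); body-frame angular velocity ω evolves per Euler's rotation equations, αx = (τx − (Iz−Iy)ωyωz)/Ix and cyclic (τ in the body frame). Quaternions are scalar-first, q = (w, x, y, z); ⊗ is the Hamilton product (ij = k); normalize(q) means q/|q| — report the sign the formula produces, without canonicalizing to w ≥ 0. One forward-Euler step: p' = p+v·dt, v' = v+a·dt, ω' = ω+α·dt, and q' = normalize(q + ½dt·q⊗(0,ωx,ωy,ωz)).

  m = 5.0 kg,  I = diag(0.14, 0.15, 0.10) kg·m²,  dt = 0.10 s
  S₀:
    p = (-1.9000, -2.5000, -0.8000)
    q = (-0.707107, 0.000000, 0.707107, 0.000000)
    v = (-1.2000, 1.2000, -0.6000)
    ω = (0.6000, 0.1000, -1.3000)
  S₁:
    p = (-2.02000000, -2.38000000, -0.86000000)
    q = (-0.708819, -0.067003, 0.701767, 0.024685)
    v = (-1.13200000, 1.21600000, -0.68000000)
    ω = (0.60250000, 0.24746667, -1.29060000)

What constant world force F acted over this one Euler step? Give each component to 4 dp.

F = (3.4000, 0.8000, -4.0000)

v₁ − v₀ = (0.06800000, 0.01600000, -0.08000000)
m·(v₁−v₀)/dt = (3.4000, 0.8000, -4.0000)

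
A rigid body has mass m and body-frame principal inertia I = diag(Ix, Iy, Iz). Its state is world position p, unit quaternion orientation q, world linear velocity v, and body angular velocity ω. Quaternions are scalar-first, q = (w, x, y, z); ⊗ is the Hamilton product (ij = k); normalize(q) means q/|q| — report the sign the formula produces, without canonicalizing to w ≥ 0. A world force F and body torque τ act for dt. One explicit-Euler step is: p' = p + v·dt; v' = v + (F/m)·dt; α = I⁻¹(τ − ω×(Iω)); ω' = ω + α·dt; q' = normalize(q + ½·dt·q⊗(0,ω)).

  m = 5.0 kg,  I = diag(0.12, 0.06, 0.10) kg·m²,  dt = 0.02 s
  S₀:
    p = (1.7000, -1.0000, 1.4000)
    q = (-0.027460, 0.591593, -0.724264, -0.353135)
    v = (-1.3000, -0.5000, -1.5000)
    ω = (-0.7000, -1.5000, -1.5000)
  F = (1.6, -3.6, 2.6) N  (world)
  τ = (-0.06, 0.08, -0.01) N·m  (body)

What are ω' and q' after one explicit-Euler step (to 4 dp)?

ω×(Iω) gyroscopic = (0.0900, 0.0210, -0.0630)
(τ − ω×Iω)/I = (-1.2500, 0.9833, 0.5300)
ω' = ω + α·dt = (-0.7250, -1.4803, -1.4894)
2q̇ = q⊗(0,ω) = (-1.2019834, 0.5759155, 1.1757740, -1.3531843)
q + ½dt·q⊗(0,ω), renormalized = (-0.0395, 0.5972, -0.7123, -0.3666)

ω' = (-0.7250, -1.4803, -1.4894)
q' = (-0.0395, 0.5972, -0.7123, -0.3666)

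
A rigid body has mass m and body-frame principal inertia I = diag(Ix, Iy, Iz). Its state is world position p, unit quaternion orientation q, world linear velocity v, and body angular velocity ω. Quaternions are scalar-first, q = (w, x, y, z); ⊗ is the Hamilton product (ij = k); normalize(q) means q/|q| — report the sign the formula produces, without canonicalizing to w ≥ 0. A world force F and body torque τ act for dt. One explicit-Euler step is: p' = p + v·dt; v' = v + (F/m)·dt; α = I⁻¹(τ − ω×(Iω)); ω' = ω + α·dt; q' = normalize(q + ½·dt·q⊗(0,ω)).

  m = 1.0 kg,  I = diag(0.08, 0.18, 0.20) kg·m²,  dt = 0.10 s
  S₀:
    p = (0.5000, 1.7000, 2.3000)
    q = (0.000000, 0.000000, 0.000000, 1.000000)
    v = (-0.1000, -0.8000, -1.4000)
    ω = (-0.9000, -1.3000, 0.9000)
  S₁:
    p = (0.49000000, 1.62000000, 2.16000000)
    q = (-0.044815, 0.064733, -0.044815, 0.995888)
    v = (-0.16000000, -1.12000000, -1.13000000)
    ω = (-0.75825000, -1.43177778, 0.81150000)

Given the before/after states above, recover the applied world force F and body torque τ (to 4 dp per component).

ω₁ − ω₀ = (0.14175000, -0.13177778, -0.08850000)
applied torque τ = (0.0900, -0.1400, -0.0600)
Δv = v₁−v₀ = (-0.06000000, -0.32000000, 0.27000000)
applied force F = (-0.6000, -3.2000, 2.7000)

F = (-0.6000, -3.2000, 2.7000)
τ = (0.0900, -0.1400, -0.0600)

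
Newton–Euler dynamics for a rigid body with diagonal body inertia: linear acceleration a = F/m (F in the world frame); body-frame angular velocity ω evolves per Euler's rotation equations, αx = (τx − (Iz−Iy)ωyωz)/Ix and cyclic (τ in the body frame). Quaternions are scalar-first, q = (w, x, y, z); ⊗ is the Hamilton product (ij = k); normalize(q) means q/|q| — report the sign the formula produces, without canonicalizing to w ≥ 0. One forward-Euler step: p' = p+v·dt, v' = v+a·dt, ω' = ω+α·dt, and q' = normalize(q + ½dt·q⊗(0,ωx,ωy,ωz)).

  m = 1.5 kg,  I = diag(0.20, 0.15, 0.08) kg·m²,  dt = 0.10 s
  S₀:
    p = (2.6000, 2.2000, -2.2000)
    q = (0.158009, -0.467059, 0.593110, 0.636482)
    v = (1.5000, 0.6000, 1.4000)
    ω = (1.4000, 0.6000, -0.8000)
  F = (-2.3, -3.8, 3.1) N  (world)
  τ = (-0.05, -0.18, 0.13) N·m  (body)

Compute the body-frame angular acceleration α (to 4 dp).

α = (-0.4180, -0.3040, 2.1500)

gyro term ω×Iω = (0.0336, -0.1344, -0.0420)
(τ − ω×Iω)/I = (-0.4180, -0.3040, 2.1500)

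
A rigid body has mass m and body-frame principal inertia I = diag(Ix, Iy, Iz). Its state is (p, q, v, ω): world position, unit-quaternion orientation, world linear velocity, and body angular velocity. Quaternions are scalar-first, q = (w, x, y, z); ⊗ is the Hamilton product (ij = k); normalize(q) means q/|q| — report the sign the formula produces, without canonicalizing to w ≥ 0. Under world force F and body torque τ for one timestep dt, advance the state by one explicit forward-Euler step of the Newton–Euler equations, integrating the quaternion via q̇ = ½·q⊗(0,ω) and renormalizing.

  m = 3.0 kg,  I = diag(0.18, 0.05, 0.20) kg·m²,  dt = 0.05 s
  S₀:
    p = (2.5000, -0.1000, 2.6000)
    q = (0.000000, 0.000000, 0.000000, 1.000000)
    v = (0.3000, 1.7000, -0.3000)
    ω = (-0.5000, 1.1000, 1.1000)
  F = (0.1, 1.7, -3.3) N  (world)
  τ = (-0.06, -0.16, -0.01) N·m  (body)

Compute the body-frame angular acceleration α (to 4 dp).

precession coupling ω×(Iω) = (0.1815, 0.0110, 0.0715)
α = I⁻¹(τ − ω×Iω) = (-1.3417, -3.4200, -0.4075)

α = (-1.3417, -3.4200, -0.4075)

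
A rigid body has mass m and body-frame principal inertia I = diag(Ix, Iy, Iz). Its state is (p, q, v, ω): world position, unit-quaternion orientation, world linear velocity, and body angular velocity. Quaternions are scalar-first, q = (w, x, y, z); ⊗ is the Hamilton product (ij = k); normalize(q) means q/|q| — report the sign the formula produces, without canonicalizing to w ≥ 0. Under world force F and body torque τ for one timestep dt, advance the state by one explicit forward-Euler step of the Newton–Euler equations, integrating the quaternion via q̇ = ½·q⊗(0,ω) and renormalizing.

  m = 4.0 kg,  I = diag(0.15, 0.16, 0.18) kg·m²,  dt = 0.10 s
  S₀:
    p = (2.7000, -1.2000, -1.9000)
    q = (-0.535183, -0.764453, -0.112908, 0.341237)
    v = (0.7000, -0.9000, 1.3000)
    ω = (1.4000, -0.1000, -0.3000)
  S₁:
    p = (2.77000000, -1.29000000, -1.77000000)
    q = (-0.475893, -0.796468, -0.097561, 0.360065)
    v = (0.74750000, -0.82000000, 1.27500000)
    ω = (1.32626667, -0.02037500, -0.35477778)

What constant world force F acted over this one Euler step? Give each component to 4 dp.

F = (1.9000, 3.2000, -1.0000)

velocity change Δv = (0.04750000, 0.08000000, -0.02500000)
m·(v₁−v₀)/dt = (1.9000, 3.2000, -1.0000)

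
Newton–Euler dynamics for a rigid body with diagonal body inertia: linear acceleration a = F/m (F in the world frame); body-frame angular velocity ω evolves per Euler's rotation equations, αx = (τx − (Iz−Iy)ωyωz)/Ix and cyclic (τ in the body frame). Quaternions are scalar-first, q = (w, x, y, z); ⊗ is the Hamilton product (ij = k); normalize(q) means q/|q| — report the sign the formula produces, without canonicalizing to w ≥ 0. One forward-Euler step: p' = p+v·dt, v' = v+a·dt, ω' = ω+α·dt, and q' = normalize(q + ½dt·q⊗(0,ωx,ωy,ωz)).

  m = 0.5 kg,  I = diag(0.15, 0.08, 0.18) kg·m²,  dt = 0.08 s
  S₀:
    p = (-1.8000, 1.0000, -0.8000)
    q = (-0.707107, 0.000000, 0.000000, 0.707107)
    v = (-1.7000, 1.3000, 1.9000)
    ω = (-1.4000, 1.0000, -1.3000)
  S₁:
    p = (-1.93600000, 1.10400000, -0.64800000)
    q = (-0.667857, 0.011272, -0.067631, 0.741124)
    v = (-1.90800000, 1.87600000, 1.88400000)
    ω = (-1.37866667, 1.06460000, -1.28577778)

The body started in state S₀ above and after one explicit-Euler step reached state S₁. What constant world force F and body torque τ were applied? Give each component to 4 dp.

F = (-1.3000, 3.6000, -0.1000)
τ = (-0.0900, 0.0100, 0.1300)

Δv = v₁−v₀ = (-0.20800000, 0.57600000, -0.01600000)
m·(v₁−v₀)/dt = (-1.3000, 3.6000, -0.1000)
ω₁ − ω₀ = (0.02133333, 0.06460000, 0.01422222)
τ = I·(Δω/dt) + ω₀×(Iω₀) = (-0.0900, 0.0100, 0.1300)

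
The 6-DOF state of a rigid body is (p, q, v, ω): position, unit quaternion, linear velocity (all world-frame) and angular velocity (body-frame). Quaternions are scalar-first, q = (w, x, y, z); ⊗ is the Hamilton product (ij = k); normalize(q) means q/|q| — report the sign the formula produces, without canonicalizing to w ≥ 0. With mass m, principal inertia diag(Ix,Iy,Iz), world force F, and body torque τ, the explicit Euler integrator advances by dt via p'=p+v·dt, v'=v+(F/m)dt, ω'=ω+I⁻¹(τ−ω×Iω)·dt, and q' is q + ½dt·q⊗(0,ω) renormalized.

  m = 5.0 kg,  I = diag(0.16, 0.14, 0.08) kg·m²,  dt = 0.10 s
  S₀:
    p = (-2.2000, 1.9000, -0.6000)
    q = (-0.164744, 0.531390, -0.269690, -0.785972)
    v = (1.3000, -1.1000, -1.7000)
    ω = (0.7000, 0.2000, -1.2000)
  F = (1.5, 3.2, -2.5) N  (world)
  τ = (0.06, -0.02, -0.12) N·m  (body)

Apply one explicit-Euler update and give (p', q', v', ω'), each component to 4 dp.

(τ − ω×Iω)/I = (0.2850, 0.3371, -1.4650)
ω + α·dt = (0.7285, 0.2337, -1.3465)
Hamilton product q⊗(0,ω) = (-1.2612014, 0.3655016, 0.0545388, 0.4927538)
q + ½dt·q⊗(0,ω), renormalized = (-0.2272, 0.5483, -0.2663, -0.7595)
p + v·dt = (-2.0700, 1.7900, -0.7700)
new velocity v' = (1.3300, -1.0360, -1.7500)

p' = (-2.0700, 1.7900, -0.7700)
q' = (-0.2272, 0.5483, -0.2663, -0.7595)
v' = (1.3300, -1.0360, -1.7500)
ω' = (0.7285, 0.2337, -1.3465)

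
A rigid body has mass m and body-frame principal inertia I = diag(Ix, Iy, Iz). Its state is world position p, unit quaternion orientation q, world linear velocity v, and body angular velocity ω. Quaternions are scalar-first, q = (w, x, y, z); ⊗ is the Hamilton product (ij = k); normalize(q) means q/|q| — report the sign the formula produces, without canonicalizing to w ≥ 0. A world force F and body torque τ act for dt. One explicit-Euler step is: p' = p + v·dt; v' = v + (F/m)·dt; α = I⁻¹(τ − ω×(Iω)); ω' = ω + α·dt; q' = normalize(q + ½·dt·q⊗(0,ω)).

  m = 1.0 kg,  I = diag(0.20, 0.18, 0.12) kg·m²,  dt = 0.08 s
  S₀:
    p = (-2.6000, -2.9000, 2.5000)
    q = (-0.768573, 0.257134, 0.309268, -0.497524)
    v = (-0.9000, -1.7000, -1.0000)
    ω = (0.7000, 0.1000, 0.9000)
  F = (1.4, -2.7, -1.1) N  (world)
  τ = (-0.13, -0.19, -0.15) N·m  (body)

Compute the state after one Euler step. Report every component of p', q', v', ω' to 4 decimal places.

linear accel F/m = (1.4000, -2.7000, -1.1000)
new position p' = (-2.6720, -3.0360, 2.4200)
v + (F/m)dt = (-0.7880, -1.9160, -1.0880)
α = I⁻¹(τ − ω×Iω) = (-0.6230, -1.3356, -1.2383)
new body rate ω' = (0.6502, -0.0068, 0.8009)
q⊗(0,ω) = (0.2368510, -0.2099075, -0.6565447, -0.8824899)
q' = normalize(q + ½dt·q⊗(0,ω)) = (-0.7583, 0.2485, 0.2827, -0.5323)

p' = (-2.6720, -3.0360, 2.4200)
q' = (-0.7583, 0.2485, 0.2827, -0.5323)
v' = (-0.7880, -1.9160, -1.0880)
ω' = (0.6502, -0.0068, 0.8009)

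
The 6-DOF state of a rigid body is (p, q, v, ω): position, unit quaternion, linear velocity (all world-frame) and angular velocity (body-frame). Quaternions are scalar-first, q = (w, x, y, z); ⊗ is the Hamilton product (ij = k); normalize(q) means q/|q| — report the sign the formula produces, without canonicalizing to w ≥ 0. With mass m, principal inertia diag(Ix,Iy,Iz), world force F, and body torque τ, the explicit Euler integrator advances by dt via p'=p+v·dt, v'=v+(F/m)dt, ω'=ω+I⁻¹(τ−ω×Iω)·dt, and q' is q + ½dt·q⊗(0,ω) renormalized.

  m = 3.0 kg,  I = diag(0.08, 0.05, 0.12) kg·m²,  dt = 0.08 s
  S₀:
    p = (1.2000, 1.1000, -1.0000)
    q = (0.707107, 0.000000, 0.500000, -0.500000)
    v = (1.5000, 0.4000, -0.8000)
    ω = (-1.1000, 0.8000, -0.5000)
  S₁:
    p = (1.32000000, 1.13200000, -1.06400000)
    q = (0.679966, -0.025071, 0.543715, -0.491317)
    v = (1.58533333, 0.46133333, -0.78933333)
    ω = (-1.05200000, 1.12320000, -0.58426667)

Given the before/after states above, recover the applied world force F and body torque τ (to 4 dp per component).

F = (3.2000, 2.3000, 0.4000)
τ = (0.0200, 0.1800, -0.1000)

Δv = v₁−v₀ = (0.08533333, 0.06133333, 0.01066667)
applied force F = (3.2000, 2.3000, 0.4000)
ω₁ − ω₀ = (0.04800000, 0.32320000, -0.08426667)
ω₀×(Iω₀) = (-0.0280, -0.0220, 0.0264)
I·α + gyro = (0.0200, 0.1800, -0.1000)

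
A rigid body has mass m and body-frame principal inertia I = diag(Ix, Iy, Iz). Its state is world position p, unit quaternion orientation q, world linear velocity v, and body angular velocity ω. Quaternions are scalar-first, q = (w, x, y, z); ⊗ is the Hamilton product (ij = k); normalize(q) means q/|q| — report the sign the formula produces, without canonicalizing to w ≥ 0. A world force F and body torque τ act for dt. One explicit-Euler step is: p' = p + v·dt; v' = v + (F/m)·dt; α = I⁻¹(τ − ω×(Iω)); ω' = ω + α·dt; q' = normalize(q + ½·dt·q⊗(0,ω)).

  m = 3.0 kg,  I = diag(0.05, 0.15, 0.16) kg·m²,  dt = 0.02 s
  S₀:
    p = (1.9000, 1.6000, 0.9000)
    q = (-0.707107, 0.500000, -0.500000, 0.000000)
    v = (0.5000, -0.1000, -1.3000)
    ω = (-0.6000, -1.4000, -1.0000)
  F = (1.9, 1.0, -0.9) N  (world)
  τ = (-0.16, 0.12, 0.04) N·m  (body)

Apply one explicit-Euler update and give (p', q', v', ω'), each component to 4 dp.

a = (0.6333, 0.3333, -0.3000)
p' = p + v·dt = (1.9100, 1.5980, 0.8740)
v' = v + a·dt = (0.5127, -0.0933, -1.3060)
α = I⁻¹(τ − ω×Iω) = (-3.4800, 1.2400, -0.2750)
new body rate ω' = (-0.6696, -1.3752, -1.0055)
2q̇ = q⊗(0,ω) = (-0.4000000, 0.9242642, 1.4899498, -0.2928930)
q' = normalize(q + ½dt·q⊗(0,ω)) = (-0.7110, 0.5092, -0.4850, -0.0029)

p' = (1.9100, 1.5980, 0.8740)
q' = (-0.7110, 0.5092, -0.4850, -0.0029)
v' = (0.5127, -0.0933, -1.3060)
ω' = (-0.6696, -1.3752, -1.0055)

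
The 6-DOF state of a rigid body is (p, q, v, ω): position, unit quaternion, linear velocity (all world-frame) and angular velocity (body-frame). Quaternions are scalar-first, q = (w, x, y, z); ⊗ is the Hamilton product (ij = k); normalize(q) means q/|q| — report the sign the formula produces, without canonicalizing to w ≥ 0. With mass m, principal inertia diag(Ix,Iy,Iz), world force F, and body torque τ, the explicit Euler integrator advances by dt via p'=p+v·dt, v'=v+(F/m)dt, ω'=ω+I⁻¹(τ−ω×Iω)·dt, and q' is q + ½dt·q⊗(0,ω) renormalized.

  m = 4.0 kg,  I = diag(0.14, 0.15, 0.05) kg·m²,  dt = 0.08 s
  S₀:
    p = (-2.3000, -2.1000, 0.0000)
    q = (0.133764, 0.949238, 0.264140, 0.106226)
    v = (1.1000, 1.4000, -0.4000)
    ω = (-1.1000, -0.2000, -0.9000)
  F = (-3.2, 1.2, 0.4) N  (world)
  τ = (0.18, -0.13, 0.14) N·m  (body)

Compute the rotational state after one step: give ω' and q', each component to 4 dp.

ω' = (-0.9869, -0.3169, -0.6795)
q' = (0.1812, 0.9332, 0.2921, 0.1053)

angular accel α = (1.4143, -1.4607, 2.7560)
new body rate ω' = (-0.9869, -0.3169, -0.6795)
Hamilton product q⊗(0,ω) = (1.1925932, -0.3636212, 0.7107128, -0.0196812)
q + ½dt·q⊗(0,ω), renormalized = (0.1812, 0.9332, 0.2921, 0.1053)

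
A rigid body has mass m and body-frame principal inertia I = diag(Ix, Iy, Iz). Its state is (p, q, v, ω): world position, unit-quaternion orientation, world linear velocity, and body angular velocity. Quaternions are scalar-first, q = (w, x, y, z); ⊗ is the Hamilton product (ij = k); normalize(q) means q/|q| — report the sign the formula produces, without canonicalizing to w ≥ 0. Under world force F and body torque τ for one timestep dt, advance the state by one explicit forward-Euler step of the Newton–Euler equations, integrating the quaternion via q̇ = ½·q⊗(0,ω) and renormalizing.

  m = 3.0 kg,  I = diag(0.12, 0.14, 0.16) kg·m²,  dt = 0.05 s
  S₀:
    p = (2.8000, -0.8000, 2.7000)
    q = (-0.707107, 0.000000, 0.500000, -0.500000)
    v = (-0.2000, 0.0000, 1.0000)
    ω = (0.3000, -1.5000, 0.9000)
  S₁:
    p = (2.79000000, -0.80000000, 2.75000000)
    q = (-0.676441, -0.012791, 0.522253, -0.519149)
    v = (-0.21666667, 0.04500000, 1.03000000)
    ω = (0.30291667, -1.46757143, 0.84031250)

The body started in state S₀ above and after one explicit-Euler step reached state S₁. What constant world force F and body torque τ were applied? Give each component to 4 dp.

F = (-1.0000, 2.7000, 1.8000)
τ = (-0.0200, 0.0800, -0.2000)

ω₁ − ω₀ = (0.00291667, 0.03242857, -0.05968750)
ω₀×(Iω₀) = (-0.0270, -0.0108, -0.0090)
I·α + gyro = (-0.0200, 0.0800, -0.2000)
Δv = v₁−v₀ = (-0.01666667, 0.04500000, 0.03000000)
m·(v₁−v₀)/dt = (-1.0000, 2.7000, 1.8000)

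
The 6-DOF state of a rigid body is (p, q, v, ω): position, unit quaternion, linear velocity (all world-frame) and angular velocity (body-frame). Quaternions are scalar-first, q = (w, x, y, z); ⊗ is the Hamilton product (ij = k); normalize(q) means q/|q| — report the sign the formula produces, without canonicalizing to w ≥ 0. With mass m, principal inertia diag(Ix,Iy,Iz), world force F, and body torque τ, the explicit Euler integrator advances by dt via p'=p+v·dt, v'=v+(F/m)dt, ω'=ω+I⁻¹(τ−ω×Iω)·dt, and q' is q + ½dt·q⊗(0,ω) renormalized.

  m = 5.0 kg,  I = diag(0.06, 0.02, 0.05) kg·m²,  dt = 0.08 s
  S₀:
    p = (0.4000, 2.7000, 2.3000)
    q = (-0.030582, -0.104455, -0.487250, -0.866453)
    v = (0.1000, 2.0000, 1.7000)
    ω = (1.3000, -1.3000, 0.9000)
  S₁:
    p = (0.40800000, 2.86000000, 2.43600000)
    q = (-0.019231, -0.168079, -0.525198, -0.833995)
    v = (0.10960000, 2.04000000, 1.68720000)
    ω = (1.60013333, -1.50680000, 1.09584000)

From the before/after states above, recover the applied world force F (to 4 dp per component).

v₁ − v₀ = (0.00960000, 0.04000000, -0.01280000)
applied force F = (0.6000, 2.5000, -0.8000)

F = (0.6000, 2.5000, -0.8000)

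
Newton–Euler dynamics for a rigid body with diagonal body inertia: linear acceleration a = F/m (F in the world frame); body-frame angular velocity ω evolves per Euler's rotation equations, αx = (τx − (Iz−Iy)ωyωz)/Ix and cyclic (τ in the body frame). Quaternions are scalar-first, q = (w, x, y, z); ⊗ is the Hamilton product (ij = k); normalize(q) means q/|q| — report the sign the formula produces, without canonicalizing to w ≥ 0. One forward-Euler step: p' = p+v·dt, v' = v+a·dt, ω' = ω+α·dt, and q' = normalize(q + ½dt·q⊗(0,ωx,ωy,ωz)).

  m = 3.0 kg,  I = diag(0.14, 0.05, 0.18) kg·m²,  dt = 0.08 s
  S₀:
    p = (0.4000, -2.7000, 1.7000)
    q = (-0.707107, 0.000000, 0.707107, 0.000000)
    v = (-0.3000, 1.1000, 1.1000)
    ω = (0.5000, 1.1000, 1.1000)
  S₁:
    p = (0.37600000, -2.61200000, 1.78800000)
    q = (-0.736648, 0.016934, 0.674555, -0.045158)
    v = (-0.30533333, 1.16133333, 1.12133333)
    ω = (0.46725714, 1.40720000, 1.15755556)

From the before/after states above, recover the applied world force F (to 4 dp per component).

F = (-0.2000, 2.3000, 0.8000)

v₁ − v₀ = (-0.00533333, 0.06133333, 0.02133333)
m·(v₁−v₀)/dt = (-0.2000, 2.3000, 0.8000)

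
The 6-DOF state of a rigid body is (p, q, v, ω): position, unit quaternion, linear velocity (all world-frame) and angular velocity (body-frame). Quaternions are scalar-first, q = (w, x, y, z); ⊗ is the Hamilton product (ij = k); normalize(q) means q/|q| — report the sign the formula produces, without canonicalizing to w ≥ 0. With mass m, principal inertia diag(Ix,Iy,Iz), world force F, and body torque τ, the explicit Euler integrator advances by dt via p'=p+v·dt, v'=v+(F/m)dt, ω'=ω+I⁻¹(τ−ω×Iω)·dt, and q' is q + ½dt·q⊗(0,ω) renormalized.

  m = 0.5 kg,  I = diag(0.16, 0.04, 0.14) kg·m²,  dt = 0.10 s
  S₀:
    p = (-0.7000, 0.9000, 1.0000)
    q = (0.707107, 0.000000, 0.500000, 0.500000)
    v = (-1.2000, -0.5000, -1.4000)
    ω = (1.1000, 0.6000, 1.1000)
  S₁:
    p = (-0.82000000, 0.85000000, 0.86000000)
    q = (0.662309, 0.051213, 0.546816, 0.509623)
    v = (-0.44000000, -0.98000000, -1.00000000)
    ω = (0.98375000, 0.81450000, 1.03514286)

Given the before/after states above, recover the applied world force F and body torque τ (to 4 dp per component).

ω₁ − ω₀ = (-0.11625000, 0.21450000, -0.06485714)
I·α + gyro = (-0.1200, 0.1100, -0.1700)
v₁ − v₀ = (0.76000000, -0.48000000, 0.40000000)
F = m·Δv/dt = (3.8000, -2.4000, 2.0000)

F = (3.8000, -2.4000, 2.0000)
τ = (-0.1200, 0.1100, -0.1700)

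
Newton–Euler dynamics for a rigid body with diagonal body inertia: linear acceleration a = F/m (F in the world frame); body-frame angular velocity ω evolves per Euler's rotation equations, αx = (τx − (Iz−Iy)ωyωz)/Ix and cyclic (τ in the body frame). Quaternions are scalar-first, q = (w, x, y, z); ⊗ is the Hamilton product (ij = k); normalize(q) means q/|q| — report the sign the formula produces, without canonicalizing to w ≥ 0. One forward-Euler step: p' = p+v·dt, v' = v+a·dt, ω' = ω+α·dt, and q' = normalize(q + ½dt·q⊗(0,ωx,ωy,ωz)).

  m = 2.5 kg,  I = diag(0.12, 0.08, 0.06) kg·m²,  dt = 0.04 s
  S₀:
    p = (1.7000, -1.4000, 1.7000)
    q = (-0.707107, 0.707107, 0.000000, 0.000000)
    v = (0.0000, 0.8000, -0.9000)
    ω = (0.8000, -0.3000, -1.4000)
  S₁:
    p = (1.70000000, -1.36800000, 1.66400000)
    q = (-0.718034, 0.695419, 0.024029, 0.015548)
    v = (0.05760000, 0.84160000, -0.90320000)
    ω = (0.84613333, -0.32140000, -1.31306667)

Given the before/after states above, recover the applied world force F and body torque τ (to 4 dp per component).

F = (3.6000, 2.6000, -0.2000)
τ = (0.1300, -0.1100, 0.1400)

rate change Δω = (0.04613333, -0.02140000, 0.08693333)
applied torque τ = (0.1300, -0.1100, 0.1400)
v₁ − v₀ = (0.05760000, 0.04160000, -0.00320000)
F = m·Δv/dt = (3.6000, 2.6000, -0.2000)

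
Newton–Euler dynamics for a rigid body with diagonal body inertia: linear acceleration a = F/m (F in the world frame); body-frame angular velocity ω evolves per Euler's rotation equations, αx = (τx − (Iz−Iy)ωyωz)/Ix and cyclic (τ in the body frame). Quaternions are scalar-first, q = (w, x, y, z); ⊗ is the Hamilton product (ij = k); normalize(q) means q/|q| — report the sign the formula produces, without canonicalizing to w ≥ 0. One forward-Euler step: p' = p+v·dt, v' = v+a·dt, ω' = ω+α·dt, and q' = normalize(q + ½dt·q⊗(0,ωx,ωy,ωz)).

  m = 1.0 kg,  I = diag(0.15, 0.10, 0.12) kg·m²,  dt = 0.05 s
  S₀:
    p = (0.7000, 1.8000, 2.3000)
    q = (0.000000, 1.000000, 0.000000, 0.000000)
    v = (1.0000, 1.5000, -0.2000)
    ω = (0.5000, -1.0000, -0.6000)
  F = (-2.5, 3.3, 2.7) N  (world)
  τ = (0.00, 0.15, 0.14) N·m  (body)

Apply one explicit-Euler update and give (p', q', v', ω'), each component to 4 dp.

a = (-2.5000, 3.3000, 2.7000)
p' = p + v·dt = (0.7500, 1.8750, 2.2900)
new velocity v' = (0.8750, 1.6650, -0.0650)
ω×(Iω) gyroscopic = (0.0120, -0.0090, 0.0250)
angular accel α = (-0.0800, 1.5900, 0.9583)
ω + α·dt = (0.4960, -0.9205, -0.5521)
q⊗(0,ω) = (-0.5000000, 0.0000000, 0.6000000, -1.0000000)
q + ½dt·q⊗(0,ω), renormalized = (-0.0125, 0.9995, 0.0150, -0.0250)

p' = (0.7500, 1.8750, 2.2900)
q' = (-0.0125, 0.9995, 0.0150, -0.0250)
v' = (0.8750, 1.6650, -0.0650)
ω' = (0.4960, -0.9205, -0.5521)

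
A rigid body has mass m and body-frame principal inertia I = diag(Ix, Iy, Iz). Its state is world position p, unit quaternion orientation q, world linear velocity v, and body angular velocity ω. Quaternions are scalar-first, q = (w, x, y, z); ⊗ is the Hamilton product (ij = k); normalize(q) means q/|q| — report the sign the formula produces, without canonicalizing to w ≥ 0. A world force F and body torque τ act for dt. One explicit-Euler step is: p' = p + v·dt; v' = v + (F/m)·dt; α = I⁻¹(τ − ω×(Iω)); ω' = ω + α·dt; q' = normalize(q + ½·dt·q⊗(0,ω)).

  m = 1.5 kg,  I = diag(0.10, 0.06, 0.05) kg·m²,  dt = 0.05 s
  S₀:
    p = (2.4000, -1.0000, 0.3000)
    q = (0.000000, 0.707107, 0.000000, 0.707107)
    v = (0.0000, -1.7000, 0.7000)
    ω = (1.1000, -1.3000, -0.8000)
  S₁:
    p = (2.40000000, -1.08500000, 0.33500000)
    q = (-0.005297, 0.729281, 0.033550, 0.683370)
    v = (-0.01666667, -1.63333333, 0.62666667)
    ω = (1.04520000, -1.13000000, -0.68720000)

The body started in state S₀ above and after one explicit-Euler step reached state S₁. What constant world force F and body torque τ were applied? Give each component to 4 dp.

Δv = v₁−v₀ = (-0.01666667, 0.06666667, -0.07333333)
F = m·Δv/dt = (-0.5000, 2.0000, -2.2000)
ω₁ − ω₀ = (-0.05480000, 0.17000000, 0.11280000)
gyro term ω₀×Iω₀ = (-0.0104, -0.0440, 0.0572)
applied torque τ = (-0.1200, 0.1600, 0.1700)

F = (-0.5000, 2.0000, -2.2000)
τ = (-0.1200, 0.1600, 0.1700)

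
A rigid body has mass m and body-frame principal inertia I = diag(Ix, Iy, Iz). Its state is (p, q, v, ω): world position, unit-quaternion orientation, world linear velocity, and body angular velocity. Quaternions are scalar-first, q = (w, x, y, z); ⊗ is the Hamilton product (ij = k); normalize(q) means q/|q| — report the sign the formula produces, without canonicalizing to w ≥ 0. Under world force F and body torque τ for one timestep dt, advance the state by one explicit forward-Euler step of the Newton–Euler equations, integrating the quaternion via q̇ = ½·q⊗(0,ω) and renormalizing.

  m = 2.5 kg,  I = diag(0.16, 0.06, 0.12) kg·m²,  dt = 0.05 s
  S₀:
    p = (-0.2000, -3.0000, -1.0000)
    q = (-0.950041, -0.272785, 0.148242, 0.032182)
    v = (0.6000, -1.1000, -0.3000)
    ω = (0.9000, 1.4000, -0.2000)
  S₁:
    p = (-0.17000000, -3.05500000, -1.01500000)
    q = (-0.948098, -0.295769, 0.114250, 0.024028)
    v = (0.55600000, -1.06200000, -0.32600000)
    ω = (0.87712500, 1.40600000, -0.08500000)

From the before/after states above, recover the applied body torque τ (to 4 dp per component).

τ = (-0.0900, 0.0000, 0.1500)

ω₁ − ω₀ = (-0.02287500, 0.00600000, 0.11500000)
τ = I·(Δω/dt) + ω₀×(Iω₀) = (-0.0900, 0.0000, 0.1500)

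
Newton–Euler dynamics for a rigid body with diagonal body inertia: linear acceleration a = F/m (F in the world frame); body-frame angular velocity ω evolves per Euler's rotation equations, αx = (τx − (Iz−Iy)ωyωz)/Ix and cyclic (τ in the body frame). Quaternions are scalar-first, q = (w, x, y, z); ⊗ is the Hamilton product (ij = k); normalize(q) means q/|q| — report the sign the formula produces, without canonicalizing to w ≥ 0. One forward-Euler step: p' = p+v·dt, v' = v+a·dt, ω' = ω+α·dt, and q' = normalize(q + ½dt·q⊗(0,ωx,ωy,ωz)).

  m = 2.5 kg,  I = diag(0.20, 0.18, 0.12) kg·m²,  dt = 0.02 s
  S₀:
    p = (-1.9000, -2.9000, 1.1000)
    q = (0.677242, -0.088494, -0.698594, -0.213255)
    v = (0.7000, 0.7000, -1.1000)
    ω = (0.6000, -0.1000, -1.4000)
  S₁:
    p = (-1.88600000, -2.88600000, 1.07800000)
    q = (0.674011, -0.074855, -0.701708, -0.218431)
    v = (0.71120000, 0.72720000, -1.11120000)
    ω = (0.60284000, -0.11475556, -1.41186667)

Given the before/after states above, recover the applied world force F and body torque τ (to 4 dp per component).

Δω = ω₁−ω₀ = (0.00284000, -0.01475556, -0.01186667)
gyro term ω₀×Iω₀ = (-0.0084, -0.0672, 0.0012)
I·α + gyro = (0.0200, -0.2000, -0.0700)
v₁ − v₀ = (0.01120000, 0.02720000, -0.01120000)
applied force F = (1.4000, 3.4000, -1.4000)

F = (1.4000, 3.4000, -1.4000)
τ = (0.0200, -0.2000, -0.0700)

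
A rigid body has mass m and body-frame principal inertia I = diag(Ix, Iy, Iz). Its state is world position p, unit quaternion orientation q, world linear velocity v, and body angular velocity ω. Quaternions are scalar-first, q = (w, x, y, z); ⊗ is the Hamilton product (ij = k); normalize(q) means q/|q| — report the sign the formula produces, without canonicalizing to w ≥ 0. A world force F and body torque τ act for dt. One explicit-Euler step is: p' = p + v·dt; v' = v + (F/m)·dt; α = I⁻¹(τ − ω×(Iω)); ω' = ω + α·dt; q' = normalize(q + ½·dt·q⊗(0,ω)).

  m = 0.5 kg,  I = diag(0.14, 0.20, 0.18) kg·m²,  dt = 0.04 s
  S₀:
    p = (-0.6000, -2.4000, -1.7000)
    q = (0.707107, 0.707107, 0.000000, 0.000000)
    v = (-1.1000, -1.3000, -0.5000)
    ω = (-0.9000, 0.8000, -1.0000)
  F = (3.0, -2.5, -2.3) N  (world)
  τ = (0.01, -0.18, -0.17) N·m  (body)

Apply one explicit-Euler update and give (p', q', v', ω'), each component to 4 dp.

p' = (-0.6440, -2.4520, -1.7200)
q' = (0.7195, 0.6940, 0.0254, -0.0028)
v' = (-0.8600, -1.5000, -0.6840)
ω' = (-0.9017, 0.7712, -1.0282)

a = (6.0000, -5.0000, -4.6000)
p' = p + v·dt = (-0.6440, -2.4520, -1.7200)
v + (F/m)dt = (-0.8600, -1.5000, -0.6840)
angular accel α = (-0.0429, -0.7200, -0.7044)
new body rate ω' = (-0.9017, 0.7712, -1.0282)
2q̇ = q⊗(0,ω) = (0.6363963, -0.6363963, 1.2727926, -0.1414214)
q' = normalize(q + ½dt·q⊗(0,ω)) = (0.7195, 0.6940, 0.0254, -0.0028)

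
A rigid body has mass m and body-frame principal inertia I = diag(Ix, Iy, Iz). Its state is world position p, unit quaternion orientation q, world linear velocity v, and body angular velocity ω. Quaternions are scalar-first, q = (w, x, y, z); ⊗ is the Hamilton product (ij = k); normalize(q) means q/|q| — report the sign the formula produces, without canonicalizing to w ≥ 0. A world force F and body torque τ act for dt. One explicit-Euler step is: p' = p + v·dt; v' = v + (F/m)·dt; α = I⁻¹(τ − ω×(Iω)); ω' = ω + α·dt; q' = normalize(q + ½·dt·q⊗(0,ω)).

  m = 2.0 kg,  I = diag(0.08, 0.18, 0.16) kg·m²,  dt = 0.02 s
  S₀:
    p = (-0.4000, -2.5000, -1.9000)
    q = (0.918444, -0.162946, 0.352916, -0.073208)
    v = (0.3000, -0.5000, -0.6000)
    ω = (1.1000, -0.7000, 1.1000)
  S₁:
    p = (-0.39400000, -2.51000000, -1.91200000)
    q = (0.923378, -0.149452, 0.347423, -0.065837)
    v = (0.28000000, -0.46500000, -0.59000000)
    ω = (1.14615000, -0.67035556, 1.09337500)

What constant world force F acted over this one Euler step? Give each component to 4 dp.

v₁ − v₀ = (-0.02000000, 0.03500000, 0.01000000)
applied force F = (-2.0000, 3.5000, 1.0000)

F = (-2.0000, 3.5000, 1.0000)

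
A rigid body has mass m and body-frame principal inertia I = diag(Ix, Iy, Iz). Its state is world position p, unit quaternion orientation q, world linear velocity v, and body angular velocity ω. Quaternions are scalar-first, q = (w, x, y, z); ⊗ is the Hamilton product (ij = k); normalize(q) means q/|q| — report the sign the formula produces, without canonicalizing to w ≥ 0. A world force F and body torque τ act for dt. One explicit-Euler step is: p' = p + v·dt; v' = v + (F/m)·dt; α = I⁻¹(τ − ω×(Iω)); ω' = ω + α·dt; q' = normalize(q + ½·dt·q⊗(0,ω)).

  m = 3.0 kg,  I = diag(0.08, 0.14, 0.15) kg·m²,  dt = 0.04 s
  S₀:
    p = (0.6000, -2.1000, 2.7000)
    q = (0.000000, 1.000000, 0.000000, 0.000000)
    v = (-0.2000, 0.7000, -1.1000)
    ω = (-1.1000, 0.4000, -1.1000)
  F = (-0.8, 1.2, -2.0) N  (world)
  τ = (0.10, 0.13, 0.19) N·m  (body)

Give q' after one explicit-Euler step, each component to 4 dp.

q⊗(0,ω) = (1.1000000, 0.0000000, 1.1000000, 0.4000000)
q + ½dt·q⊗(0,ω), renormalized = (0.0220, 0.9995, 0.0220, 0.0080)

q' = (0.0220, 0.9995, 0.0220, 0.0080)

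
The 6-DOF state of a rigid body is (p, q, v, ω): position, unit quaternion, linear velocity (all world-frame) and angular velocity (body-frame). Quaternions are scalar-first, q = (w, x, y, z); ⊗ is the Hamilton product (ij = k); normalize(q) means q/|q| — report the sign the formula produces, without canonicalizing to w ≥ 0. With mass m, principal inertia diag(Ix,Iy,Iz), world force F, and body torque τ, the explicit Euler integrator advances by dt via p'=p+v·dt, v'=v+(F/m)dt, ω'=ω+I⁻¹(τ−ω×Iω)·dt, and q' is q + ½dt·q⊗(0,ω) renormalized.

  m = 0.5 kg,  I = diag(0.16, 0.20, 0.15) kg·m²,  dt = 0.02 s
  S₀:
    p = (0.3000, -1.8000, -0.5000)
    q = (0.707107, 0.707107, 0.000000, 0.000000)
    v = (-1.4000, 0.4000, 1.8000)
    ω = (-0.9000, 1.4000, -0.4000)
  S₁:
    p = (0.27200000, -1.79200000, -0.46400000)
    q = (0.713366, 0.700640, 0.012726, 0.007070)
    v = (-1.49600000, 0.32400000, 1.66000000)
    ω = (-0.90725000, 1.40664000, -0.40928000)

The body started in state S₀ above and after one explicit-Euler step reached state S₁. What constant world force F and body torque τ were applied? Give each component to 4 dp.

F = (-2.4000, -1.9000, -3.5000)
τ = (-0.0300, 0.0700, -0.1200)

v₁ − v₀ = (-0.09600000, -0.07600000, -0.14000000)
m·(v₁−v₀)/dt = (-2.4000, -1.9000, -3.5000)
ω₁ − ω₀ = (-0.00725000, 0.00664000, -0.00928000)
precession coupling = (0.0280, 0.0036, -0.0504)
applied torque τ = (-0.0300, 0.0700, -0.1200)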